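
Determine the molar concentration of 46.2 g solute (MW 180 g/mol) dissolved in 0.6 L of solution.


C = (mass / MW) / volume
C = (46.2 / 180) / 0.6
C = 0.4278 M

0.4278 M


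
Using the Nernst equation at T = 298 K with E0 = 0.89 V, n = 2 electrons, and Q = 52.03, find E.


E = E0 - (RT/nF) * ln(Q)
E = 0.89 - (8.314 * 298 / (2 * 96485)) * ln(52.03)
E = 0.8393 V

0.8393 V


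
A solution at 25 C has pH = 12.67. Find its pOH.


pOH = 14 - pH
pOH = 14 - 12.67
pOH = 1.33

1.33


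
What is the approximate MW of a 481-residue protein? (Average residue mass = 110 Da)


MW = n_residues * 110 Da
MW = 481 * 110
MW = 52910 Da

52910 Da


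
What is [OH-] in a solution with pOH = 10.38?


[OH-] = 10^(-pOH)
[OH-] = 10^(-10.38)
[OH-] = 4.169e-11 M

4.169e-11 M


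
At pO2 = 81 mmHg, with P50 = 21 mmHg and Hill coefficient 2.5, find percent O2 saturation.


Y = pO2^n / (P50^n + pO2^n)
Y = 81^2.5 / (21^2.5 + 81^2.5)
Y = 96.69%

96.69%


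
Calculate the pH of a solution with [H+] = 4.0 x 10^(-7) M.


pH = -log10([H+])
pH = -log10(4.0 x 10^(-7))
pH = 6.3979

6.3979


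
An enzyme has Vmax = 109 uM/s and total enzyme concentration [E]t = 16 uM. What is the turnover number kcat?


kcat = Vmax / [E]t
kcat = 109 / 16
kcat = 6.8125 s^-1

6.8125 s^-1


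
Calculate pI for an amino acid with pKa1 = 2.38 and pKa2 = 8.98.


pI = (pKa1 + pKa2) / 2
pI = (2.38 + 8.98) / 2
pI = 5.68

5.68


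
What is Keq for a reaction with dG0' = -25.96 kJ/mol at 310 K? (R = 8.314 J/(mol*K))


Keq = exp(-dG0 * 1000 / (R * T))
Keq = exp(-(-25.96) * 1000 / (8.314 * 310))
Keq = 23680.3348

23680.3348


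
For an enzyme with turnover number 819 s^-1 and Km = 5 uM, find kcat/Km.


Catalytic efficiency = kcat / Km
= 819 / 5
= 163.8 uM^-1*s^-1

163.8 uM^-1*s^-1


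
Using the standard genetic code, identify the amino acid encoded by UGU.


Standard genetic code lookup.
Codon UGU -> Cys

Cys


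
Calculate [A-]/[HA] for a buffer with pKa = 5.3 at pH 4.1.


[A-]/[HA] = 10^(pH - pKa)
= 10^(4.1 - 5.3)
= 0.0631

0.0631


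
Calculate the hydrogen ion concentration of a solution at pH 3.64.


[H+] = 10^(-pH)
[H+] = 10^(-3.64)
[H+] = 2.291e-04 M

2.291e-04 M


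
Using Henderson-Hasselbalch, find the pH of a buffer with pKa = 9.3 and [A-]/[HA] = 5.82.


pH = pKa + log10([A-]/[HA])
pH = 9.3 + log10(5.82)
pH = 10.0649

10.0649


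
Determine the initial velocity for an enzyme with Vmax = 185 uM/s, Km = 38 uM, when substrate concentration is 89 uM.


v = Vmax * [S] / (Km + [S])
v = 185 * 89 / (38 + 89)
v = 129.6457 uM/s

129.6457 uM/s


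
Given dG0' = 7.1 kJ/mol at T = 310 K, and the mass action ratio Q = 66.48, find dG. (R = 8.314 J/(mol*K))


dG = dG0' + RT * ln(Q) / 1000
dG = 7.1 + 8.314 * 310 * ln(66.48) / 1000
dG = 17.9168 kJ/mol

17.9168 kJ/mol


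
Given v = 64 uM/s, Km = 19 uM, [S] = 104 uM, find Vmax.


Vmax = v * (Km + [S]) / [S]
Vmax = 64 * (19 + 104) / 104
Vmax = 75.6923 uM/s

75.6923 uM/s


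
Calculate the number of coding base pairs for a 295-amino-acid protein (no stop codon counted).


Each amino acid = 1 codon = 3 bp
bp = 295 * 3 = 885 bp

885 bp


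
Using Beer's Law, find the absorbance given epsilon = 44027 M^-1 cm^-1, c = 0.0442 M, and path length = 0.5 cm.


A = epsilon * c * l
A = 44027 * 0.0442 * 0.5
A = 972.9967

972.9967


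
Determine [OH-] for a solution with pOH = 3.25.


[OH-] = 10^(-pOH)
[OH-] = 10^(-3.25)
[OH-] = 5.623e-04 M

5.623e-04 M


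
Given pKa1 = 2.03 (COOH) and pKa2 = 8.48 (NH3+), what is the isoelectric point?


pI = (pKa1 + pKa2) / 2
pI = (2.03 + 8.48) / 2
pI = 5.255

5.255


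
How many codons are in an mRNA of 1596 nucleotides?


codons = nucleotides / 3
codons = 1596 / 3 = 532

532


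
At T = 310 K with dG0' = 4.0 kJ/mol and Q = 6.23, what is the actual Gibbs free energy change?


dG = dG0' + RT * ln(Q) / 1000
dG = 4.0 + 8.314 * 310 * ln(6.23) / 1000
dG = 8.7149 kJ/mol

8.7149 kJ/mol


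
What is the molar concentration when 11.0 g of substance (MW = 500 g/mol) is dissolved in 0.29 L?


C = (mass / MW) / volume
C = (11.0 / 500) / 0.29
C = 0.0759 M

0.0759 M


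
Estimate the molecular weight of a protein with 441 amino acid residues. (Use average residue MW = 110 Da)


MW = n_residues * 110 Da
MW = 441 * 110
MW = 48510 Da

48510 Da


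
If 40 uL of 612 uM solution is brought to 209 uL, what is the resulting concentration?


C2 = C1 * V1 / V2
C2 = 612 * 40 / 209
C2 = 117.1292 uM

117.1292 uM


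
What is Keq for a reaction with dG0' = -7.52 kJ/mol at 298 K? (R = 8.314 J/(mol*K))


Keq = exp(-dG0 * 1000 / (R * T))
Keq = exp(-(-7.52) * 1000 / (8.314 * 298))
Keq = 20.8058

20.8058


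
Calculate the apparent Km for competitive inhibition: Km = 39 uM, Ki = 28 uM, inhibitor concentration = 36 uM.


Km_app = Km * (1 + [I]/Ki)
Km_app = 39 * (1 + 36/28)
Km_app = 89.1429 uM

89.1429 uM


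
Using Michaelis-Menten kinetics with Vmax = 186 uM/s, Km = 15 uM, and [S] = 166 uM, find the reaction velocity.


v = Vmax * [S] / (Km + [S])
v = 186 * 166 / (15 + 166)
v = 170.5856 uM/s

170.5856 uM/s


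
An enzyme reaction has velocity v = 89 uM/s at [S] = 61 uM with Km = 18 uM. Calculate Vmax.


Vmax = v * (Km + [S]) / [S]
Vmax = 89 * (18 + 61) / 61
Vmax = 115.2623 uM/s

115.2623 uM/s


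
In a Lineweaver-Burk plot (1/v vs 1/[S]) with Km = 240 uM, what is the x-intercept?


x-intercept = -1/Km
= -1/240
= -0.0042 1/uM

-0.0042 1/uM


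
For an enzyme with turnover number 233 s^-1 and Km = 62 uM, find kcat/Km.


Catalytic efficiency = kcat / Km
= 233 / 62
= 3.7581 uM^-1*s^-1

3.7581 uM^-1*s^-1


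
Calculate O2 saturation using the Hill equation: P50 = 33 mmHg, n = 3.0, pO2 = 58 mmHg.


Y = pO2^n / (P50^n + pO2^n)
Y = 58^3.0 / (33^3.0 + 58^3.0)
Y = 84.45%

84.45%


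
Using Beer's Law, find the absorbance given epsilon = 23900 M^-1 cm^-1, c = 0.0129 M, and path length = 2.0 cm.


A = epsilon * c * l
A = 23900 * 0.0129 * 2.0
A = 616.62

616.62


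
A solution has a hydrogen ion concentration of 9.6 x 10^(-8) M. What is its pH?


pH = -log10([H+])
pH = -log10(9.6 x 10^(-8))
pH = 7.0177

7.0177


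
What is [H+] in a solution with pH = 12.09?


[H+] = 10^(-pH)
[H+] = 10^(-12.09)
[H+] = 8.128e-13 M

8.128e-13 M


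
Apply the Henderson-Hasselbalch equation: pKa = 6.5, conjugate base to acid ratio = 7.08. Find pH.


pH = pKa + log10([A-]/[HA])
pH = 6.5 + log10(7.08)
pH = 7.35

7.35


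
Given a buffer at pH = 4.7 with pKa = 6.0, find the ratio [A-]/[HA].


[A-]/[HA] = 10^(pH - pKa)
= 10^(4.7 - 6.0)
= 0.0501

0.0501


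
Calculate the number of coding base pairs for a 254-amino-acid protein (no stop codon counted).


Each amino acid = 1 codon = 3 bp
bp = 254 * 3 = 762 bp

762 bp


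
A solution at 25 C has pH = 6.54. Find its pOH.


pOH = 14 - pH
pOH = 14 - 6.54
pOH = 7.46

7.46


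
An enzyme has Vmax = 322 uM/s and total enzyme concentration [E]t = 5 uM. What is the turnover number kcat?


kcat = Vmax / [E]t
kcat = 322 / 5
kcat = 64.4 s^-1

64.4 s^-1


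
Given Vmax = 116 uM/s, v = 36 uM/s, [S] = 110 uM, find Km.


Km = [S] * (Vmax - v) / v
Km = 110 * (116 - 36) / 36
Km = 244.4444 uM

244.4444 uM


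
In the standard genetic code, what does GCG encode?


Standard genetic code lookup.
Codon GCG -> Ala

Ala


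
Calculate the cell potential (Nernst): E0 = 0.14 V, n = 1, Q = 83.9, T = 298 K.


E = E0 - (RT/nF) * ln(Q)
E = 0.14 - (8.314 * 298 / (1 * 96485)) * ln(83.9)
E = 0.0263 V

0.0263 V


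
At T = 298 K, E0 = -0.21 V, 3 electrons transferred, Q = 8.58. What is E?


E = E0 - (RT/nF) * ln(Q)
E = -0.21 - (8.314 * 298 / (3 * 96485)) * ln(8.58)
E = -0.2284 V

-0.2284 V


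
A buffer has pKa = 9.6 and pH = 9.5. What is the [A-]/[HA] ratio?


[A-]/[HA] = 10^(pH - pKa)
= 10^(9.5 - 9.6)
= 0.7943

0.7943


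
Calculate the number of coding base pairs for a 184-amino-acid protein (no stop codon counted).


Each amino acid = 1 codon = 3 bp
bp = 184 * 3 = 552 bp

552 bp


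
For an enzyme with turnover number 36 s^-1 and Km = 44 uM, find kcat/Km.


Catalytic efficiency = kcat / Km
= 36 / 44
= 0.8182 uM^-1*s^-1

0.8182 uM^-1*s^-1


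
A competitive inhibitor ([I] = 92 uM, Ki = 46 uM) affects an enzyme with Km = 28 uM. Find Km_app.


Km_app = Km * (1 + [I]/Ki)
Km_app = 28 * (1 + 92/46)
Km_app = 84.0 uM

84.0 uM


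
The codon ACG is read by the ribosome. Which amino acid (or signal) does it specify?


Standard genetic code lookup.
Codon ACG -> Thr

Thr


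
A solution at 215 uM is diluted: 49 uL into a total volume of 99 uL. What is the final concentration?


C2 = C1 * V1 / V2
C2 = 215 * 49 / 99
C2 = 106.4141 uM

106.4141 uM


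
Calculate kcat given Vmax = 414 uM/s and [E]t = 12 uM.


kcat = Vmax / [E]t
kcat = 414 / 12
kcat = 34.5 s^-1

34.5 s^-1


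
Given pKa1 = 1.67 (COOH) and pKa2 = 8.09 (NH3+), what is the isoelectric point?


pI = (pKa1 + pKa2) / 2
pI = (1.67 + 8.09) / 2
pI = 4.88

4.88


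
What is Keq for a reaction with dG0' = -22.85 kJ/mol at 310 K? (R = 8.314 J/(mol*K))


Keq = exp(-dG0 * 1000 / (R * T))
Keq = exp(-(-22.85) * 1000 / (8.314 * 310))
Keq = 7084.962

7084.962


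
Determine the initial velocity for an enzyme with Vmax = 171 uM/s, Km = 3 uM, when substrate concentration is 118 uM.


v = Vmax * [S] / (Km + [S])
v = 171 * 118 / (3 + 118)
v = 166.7603 uM/s

166.7603 uM/s


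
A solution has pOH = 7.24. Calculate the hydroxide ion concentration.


[OH-] = 10^(-pOH)
[OH-] = 10^(-7.24)
[OH-] = 5.754e-08 M

5.754e-08 M


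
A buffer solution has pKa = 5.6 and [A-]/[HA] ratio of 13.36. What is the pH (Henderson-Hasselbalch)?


pH = pKa + log10([A-]/[HA])
pH = 5.6 + log10(13.36)
pH = 6.7258

6.7258


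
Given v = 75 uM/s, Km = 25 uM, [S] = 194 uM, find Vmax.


Vmax = v * (Km + [S]) / [S]
Vmax = 75 * (25 + 194) / 194
Vmax = 84.6649 uM/s

84.6649 uM/s


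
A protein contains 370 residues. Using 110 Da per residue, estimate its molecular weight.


MW = n_residues * 110 Da
MW = 370 * 110
MW = 40700 Da

40700 Da


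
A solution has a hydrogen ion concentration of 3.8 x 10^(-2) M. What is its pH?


pH = -log10([H+])
pH = -log10(3.8 x 10^(-2))
pH = 1.4202

1.4202


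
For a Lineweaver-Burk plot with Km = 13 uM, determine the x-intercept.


x-intercept = -1/Km
= -1/13
= -0.0769 1/uM

-0.0769 1/uM


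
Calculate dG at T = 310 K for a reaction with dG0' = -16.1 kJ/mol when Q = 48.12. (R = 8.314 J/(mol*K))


dG = dG0' + RT * ln(Q) / 1000
dG = -16.1 + 8.314 * 310 * ln(48.12) / 1000
dG = -6.1162 kJ/mol

-6.1162 kJ/mol


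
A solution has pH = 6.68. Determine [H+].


[H+] = 10^(-pH)
[H+] = 10^(-6.68)
[H+] = 2.089e-07 M

2.089e-07 M


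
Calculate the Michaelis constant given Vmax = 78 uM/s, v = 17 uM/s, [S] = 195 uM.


Km = [S] * (Vmax - v) / v
Km = 195 * (78 - 17) / 17
Km = 699.7059 uM

699.7059 uM


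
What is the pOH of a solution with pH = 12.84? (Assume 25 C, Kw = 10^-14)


pOH = 14 - pH
pOH = 14 - 12.84
pOH = 1.16

1.16


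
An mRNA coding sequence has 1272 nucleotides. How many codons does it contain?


codons = nucleotides / 3
codons = 1272 / 3 = 424

424


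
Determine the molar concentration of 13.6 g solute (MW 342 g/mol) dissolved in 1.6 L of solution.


C = (mass / MW) / volume
C = (13.6 / 342) / 1.6
C = 0.0249 M

0.0249 M


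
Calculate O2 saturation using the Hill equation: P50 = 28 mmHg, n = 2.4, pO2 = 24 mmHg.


Y = pO2^n / (P50^n + pO2^n)
Y = 24^2.4 / (28^2.4 + 24^2.4)
Y = 40.86%

40.86%


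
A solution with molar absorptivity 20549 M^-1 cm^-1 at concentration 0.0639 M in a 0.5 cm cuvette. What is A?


A = epsilon * c * l
A = 20549 * 0.0639 * 0.5
A = 656.5405

656.5405


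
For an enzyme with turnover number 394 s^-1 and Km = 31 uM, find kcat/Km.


Catalytic efficiency = kcat / Km
= 394 / 31
= 12.7097 uM^-1*s^-1

12.7097 uM^-1*s^-1


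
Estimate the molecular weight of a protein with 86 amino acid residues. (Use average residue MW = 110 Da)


MW = n_residues * 110 Da
MW = 86 * 110
MW = 9460 Da

9460 Da


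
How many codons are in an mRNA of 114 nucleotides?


codons = nucleotides / 3
codons = 114 / 3 = 38

38


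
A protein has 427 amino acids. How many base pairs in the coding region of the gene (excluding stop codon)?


Each amino acid = 1 codon = 3 bp
bp = 427 * 3 = 1281 bp

1281 bp


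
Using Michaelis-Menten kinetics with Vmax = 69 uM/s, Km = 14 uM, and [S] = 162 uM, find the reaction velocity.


v = Vmax * [S] / (Km + [S])
v = 69 * 162 / (14 + 162)
v = 63.5114 uM/s

63.5114 uM/s


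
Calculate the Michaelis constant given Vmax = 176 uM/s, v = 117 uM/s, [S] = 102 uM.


Km = [S] * (Vmax - v) / v
Km = 102 * (176 - 117) / 117
Km = 51.4359 uM

51.4359 uM


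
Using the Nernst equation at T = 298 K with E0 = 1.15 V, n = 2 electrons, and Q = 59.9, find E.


E = E0 - (RT/nF) * ln(Q)
E = 1.15 - (8.314 * 298 / (2 * 96485)) * ln(59.9)
E = 1.0975 V

1.0975 V


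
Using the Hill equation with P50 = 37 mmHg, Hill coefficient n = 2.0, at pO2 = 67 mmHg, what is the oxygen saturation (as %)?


Y = pO2^n / (P50^n + pO2^n)
Y = 67^2.0 / (37^2.0 + 67^2.0)
Y = 76.63%

76.63%


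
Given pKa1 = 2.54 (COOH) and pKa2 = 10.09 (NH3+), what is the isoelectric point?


pI = (pKa1 + pKa2) / 2
pI = (2.54 + 10.09) / 2
pI = 6.315

6.315


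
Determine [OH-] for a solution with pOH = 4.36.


[OH-] = 10^(-pOH)
[OH-] = 10^(-4.36)
[OH-] = 4.365e-05 M

4.365e-05 M


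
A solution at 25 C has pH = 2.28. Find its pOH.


pOH = 14 - pH
pOH = 14 - 2.28
pOH = 11.72

11.72


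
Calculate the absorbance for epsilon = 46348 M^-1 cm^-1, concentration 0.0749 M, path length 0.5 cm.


A = epsilon * c * l
A = 46348 * 0.0749 * 0.5
A = 1735.7326

1735.7326


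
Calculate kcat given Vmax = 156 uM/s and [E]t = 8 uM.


kcat = Vmax / [E]t
kcat = 156 / 8
kcat = 19.5 s^-1

19.5 s^-1


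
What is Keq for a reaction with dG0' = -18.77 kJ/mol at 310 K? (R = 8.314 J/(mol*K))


Keq = exp(-dG0 * 1000 / (R * T))
Keq = exp(-(-18.77) * 1000 / (8.314 * 310))
Keq = 1454.9144

1454.9144


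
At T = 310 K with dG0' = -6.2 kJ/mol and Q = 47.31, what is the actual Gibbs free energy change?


dG = dG0' + RT * ln(Q) / 1000
dG = -6.2 + 8.314 * 310 * ln(47.31) / 1000
dG = 3.7401 kJ/mol

3.7401 kJ/mol


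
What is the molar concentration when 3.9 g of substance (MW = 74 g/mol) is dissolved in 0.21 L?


C = (mass / MW) / volume
C = (3.9 / 74) / 0.21
C = 0.251 M

0.251 M


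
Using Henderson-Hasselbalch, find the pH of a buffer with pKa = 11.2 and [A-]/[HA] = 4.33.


pH = pKa + log10([A-]/[HA])
pH = 11.2 + log10(4.33)
pH = 11.8365

11.8365


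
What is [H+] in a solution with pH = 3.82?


[H+] = 10^(-pH)
[H+] = 10^(-3.82)
[H+] = 1.514e-04 M

1.514e-04 M


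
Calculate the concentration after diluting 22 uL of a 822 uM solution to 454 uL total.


C2 = C1 * V1 / V2
C2 = 822 * 22 / 454
C2 = 39.8326 uM

39.8326 uM


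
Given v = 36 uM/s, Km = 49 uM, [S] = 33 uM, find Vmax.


Vmax = v * (Km + [S]) / [S]
Vmax = 36 * (49 + 33) / 33
Vmax = 89.4545 uM/s

89.4545 uM/s


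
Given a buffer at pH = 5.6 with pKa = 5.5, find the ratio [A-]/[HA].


[A-]/[HA] = 10^(pH - pKa)
= 10^(5.6 - 5.5)
= 1.2589

1.2589


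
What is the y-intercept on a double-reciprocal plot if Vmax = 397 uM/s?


y-intercept = 1/Vmax
= 1/397
= 0.0025 s/uM

0.0025 s/uM


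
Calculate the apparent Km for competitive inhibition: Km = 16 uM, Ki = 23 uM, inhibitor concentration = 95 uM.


Km_app = Km * (1 + [I]/Ki)
Km_app = 16 * (1 + 95/23)
Km_app = 82.087 uM

82.087 uM


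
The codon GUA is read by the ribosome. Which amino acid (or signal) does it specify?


Standard genetic code lookup.
Codon GUA -> Val

Val


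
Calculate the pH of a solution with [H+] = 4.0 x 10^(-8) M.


pH = -log10([H+])
pH = -log10(4.0 x 10^(-8))
pH = 7.3979

7.3979


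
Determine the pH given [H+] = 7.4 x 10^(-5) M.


pH = -log10([H+])
pH = -log10(7.4 x 10^(-5))
pH = 4.1308

4.1308


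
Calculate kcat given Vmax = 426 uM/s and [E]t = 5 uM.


kcat = Vmax / [E]t
kcat = 426 / 5
kcat = 85.2 s^-1

85.2 s^-1


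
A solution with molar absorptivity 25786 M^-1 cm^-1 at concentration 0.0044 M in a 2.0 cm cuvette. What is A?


A = epsilon * c * l
A = 25786 * 0.0044 * 2.0
A = 226.9168

226.9168


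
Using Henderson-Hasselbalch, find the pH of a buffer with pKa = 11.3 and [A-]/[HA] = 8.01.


pH = pKa + log10([A-]/[HA])
pH = 11.3 + log10(8.01)
pH = 12.2036

12.2036


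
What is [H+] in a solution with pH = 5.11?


[H+] = 10^(-pH)
[H+] = 10^(-5.11)
[H+] = 7.762e-06 M

7.762e-06 M


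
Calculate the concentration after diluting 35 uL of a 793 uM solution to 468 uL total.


C2 = C1 * V1 / V2
C2 = 793 * 35 / 468
C2 = 59.3056 uM

59.3056 uM


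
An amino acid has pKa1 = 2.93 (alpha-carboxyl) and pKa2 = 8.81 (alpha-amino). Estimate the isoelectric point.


pI = (pKa1 + pKa2) / 2
pI = (2.93 + 8.81) / 2
pI = 5.87

5.87


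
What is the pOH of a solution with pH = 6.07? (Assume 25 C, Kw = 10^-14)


pOH = 14 - pH
pOH = 14 - 6.07
pOH = 7.93

7.93


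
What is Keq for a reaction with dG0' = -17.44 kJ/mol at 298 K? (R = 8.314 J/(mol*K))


Keq = exp(-dG0 * 1000 / (R * T))
Keq = exp(-(-17.44) * 1000 / (8.314 * 298))
Keq = 1140.4174

1140.4174


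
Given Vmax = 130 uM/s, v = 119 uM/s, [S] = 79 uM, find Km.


Km = [S] * (Vmax - v) / v
Km = 79 * (130 - 119) / 119
Km = 7.3025 uM

7.3025 uM


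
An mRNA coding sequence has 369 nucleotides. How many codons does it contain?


codons = nucleotides / 3
codons = 369 / 3 = 123

123


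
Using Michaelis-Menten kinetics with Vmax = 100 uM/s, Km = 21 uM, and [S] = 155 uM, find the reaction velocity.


v = Vmax * [S] / (Km + [S])
v = 100 * 155 / (21 + 155)
v = 88.0682 uM/s

88.0682 uM/s


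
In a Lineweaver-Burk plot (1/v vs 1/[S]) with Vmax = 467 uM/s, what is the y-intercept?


y-intercept = 1/Vmax
= 1/467
= 0.0021 s/uM

0.0021 s/uM


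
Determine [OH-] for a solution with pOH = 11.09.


[OH-] = 10^(-pOH)
[OH-] = 10^(-11.09)
[OH-] = 8.128e-12 M

8.128e-12 M


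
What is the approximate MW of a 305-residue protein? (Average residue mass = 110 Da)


MW = n_residues * 110 Da
MW = 305 * 110
MW = 33550 Da

33550 Da


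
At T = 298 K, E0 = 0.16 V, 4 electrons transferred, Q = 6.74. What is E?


E = E0 - (RT/nF) * ln(Q)
E = 0.16 - (8.314 * 298 / (4 * 96485)) * ln(6.74)
E = 0.1478 V

0.1478 V


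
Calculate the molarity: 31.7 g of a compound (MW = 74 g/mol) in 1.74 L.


C = (mass / MW) / volume
C = (31.7 / 74) / 1.74
C = 0.2462 M

0.2462 M


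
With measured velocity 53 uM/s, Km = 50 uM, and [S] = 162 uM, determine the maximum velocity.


Vmax = v * (Km + [S]) / [S]
Vmax = 53 * (50 + 162) / 162
Vmax = 69.358 uM/s

69.358 uM/s


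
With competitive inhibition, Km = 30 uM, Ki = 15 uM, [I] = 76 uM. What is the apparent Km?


Km_app = Km * (1 + [I]/Ki)
Km_app = 30 * (1 + 76/15)
Km_app = 182.0 uM

182.0 uM


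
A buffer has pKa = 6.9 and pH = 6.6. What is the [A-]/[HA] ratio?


[A-]/[HA] = 10^(pH - pKa)
= 10^(6.6 - 6.9)
= 0.5012

0.5012


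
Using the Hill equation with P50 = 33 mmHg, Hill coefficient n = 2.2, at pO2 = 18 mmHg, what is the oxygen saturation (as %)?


Y = pO2^n / (P50^n + pO2^n)
Y = 18^2.2 / (33^2.2 + 18^2.2)
Y = 20.86%

20.86%


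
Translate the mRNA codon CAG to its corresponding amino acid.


Standard genetic code lookup.
Codon CAG -> Gln

Gln


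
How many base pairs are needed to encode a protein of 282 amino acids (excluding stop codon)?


Each amino acid = 1 codon = 3 bp
bp = 282 * 3 = 846 bp

846 bp


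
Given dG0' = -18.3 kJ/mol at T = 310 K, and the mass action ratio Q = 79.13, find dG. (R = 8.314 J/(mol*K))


dG = dG0' + RT * ln(Q) / 1000
dG = -18.3 + 8.314 * 310 * ln(79.13) / 1000
dG = -7.0342 kJ/mol

-7.0342 kJ/mol


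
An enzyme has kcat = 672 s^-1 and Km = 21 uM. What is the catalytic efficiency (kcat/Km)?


Catalytic efficiency = kcat / Km
= 672 / 21
= 32.0 uM^-1*s^-1

32.0 uM^-1*s^-1


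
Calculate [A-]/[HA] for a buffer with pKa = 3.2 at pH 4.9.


[A-]/[HA] = 10^(pH - pKa)
= 10^(4.9 - 3.2)
= 50.1187

50.1187


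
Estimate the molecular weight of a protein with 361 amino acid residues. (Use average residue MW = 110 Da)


MW = n_residues * 110 Da
MW = 361 * 110
MW = 39710 Da

39710 Da


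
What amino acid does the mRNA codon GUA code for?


Standard genetic code lookup.
Codon GUA -> Val

Val


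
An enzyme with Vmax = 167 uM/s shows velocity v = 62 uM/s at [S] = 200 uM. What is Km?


Km = [S] * (Vmax - v) / v
Km = 200 * (167 - 62) / 62
Km = 338.7097 uM

338.7097 uM


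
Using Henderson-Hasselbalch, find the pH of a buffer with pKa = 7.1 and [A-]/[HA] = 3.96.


pH = pKa + log10([A-]/[HA])
pH = 7.1 + log10(3.96)
pH = 7.6977

7.6977


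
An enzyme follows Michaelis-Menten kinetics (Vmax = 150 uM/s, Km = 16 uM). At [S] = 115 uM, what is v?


v = Vmax * [S] / (Km + [S])
v = 150 * 115 / (16 + 115)
v = 131.6794 uM/s

131.6794 uM/s


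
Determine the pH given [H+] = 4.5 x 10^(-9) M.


pH = -log10([H+])
pH = -log10(4.5 x 10^(-9))
pH = 8.3468

8.3468


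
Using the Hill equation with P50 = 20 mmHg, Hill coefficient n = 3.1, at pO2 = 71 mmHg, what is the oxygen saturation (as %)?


Y = pO2^n / (P50^n + pO2^n)
Y = 71^3.1 / (20^3.1 + 71^3.1)
Y = 98.07%

98.07%


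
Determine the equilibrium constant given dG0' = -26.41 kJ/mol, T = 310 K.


Keq = exp(-dG0 * 1000 / (R * T))
Keq = exp(-(-26.41) * 1000 / (8.314 * 310))
Keq = 28197.7888

28197.7888


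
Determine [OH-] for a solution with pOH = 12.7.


[OH-] = 10^(-pOH)
[OH-] = 10^(-12.7)
[OH-] = 1.995e-13 M

1.995e-13 M


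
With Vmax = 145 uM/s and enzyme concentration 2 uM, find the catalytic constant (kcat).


kcat = Vmax / [E]t
kcat = 145 / 2
kcat = 72.5 s^-1

72.5 s^-1


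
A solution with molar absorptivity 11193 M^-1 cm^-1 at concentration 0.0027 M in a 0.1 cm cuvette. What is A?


A = epsilon * c * l
A = 11193 * 0.0027 * 0.1
A = 3.0221

3.0221


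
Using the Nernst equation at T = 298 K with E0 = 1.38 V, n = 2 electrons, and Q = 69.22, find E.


E = E0 - (RT/nF) * ln(Q)
E = 1.38 - (8.314 * 298 / (2 * 96485)) * ln(69.22)
E = 1.3256 V

1.3256 V


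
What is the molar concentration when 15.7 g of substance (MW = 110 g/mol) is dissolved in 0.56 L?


C = (mass / MW) / volume
C = (15.7 / 110) / 0.56
C = 0.2549 M

0.2549 M


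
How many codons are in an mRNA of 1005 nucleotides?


codons = nucleotides / 3
codons = 1005 / 3 = 335

335


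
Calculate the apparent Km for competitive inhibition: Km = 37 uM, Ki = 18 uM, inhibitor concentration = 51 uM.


Km_app = Km * (1 + [I]/Ki)
Km_app = 37 * (1 + 51/18)
Km_app = 141.8333 uM

141.8333 uM


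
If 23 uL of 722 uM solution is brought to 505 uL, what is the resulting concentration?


C2 = C1 * V1 / V2
C2 = 722 * 23 / 505
C2 = 32.8832 uM

32.8832 uM


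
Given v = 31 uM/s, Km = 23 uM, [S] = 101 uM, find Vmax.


Vmax = v * (Km + [S]) / [S]
Vmax = 31 * (23 + 101) / 101
Vmax = 38.0594 uM/s

38.0594 uM/s


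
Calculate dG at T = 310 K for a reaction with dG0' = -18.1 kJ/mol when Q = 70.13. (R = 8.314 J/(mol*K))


dG = dG0' + RT * ln(Q) / 1000
dG = -18.1 + 8.314 * 310 * ln(70.13) / 1000
dG = -7.1454 kJ/mol

-7.1454 kJ/mol


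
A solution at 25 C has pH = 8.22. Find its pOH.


pOH = 14 - pH
pOH = 14 - 8.22
pOH = 5.78

5.78


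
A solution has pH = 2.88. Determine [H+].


[H+] = 10^(-pH)
[H+] = 10^(-2.88)
[H+] = 0.0013 M

0.0013 M


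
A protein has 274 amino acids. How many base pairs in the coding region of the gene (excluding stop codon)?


Each amino acid = 1 codon = 3 bp
bp = 274 * 3 = 822 bp

822 bp


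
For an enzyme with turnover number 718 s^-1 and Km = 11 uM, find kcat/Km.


Catalytic efficiency = kcat / Km
= 718 / 11
= 65.2727 uM^-1*s^-1

65.2727 uM^-1*s^-1


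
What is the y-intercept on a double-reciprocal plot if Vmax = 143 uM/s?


y-intercept = 1/Vmax
= 1/143
= 0.007 s/uM

0.007 s/uM


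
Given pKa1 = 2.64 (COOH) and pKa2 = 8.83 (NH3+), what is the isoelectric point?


pI = (pKa1 + pKa2) / 2
pI = (2.64 + 8.83) / 2
pI = 5.735

5.735


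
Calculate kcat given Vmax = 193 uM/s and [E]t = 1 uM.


kcat = Vmax / [E]t
kcat = 193 / 1
kcat = 193.0 s^-1

193.0 s^-1


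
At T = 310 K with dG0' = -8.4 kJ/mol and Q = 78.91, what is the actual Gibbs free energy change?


dG = dG0' + RT * ln(Q) / 1000
dG = -8.4 + 8.314 * 310 * ln(78.91) / 1000
dG = 2.8586 kJ/mol

2.8586 kJ/mol


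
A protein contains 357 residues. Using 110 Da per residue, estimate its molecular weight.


MW = n_residues * 110 Da
MW = 357 * 110
MW = 39270 Da

39270 Da


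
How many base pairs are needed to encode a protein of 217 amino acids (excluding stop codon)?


Each amino acid = 1 codon = 3 bp
bp = 217 * 3 = 651 bp

651 bp


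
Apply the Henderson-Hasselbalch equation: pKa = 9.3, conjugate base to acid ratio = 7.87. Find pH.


pH = pKa + log10([A-]/[HA])
pH = 9.3 + log10(7.87)
pH = 10.196

10.196


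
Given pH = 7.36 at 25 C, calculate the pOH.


pOH = 14 - pH
pOH = 14 - 7.36
pOH = 6.64

6.64


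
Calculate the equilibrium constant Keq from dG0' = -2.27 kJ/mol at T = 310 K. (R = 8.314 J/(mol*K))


Keq = exp(-dG0 * 1000 / (R * T))
Keq = exp(-(-2.27) * 1000 / (8.314 * 310))
Keq = 2.4127

2.4127


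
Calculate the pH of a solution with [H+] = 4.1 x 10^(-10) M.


pH = -log10([H+])
pH = -log10(4.1 x 10^(-10))
pH = 9.3872

9.3872


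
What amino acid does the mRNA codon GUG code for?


Standard genetic code lookup.
Codon GUG -> Val

Val


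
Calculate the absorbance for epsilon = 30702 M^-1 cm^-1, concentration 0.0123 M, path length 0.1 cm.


A = epsilon * c * l
A = 30702 * 0.0123 * 0.1
A = 37.7635

37.7635


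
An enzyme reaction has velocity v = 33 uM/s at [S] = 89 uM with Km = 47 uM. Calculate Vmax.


Vmax = v * (Km + [S]) / [S]
Vmax = 33 * (47 + 89) / 89
Vmax = 50.427 uM/s

50.427 uM/s


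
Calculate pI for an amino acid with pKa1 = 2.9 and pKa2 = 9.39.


pI = (pKa1 + pKa2) / 2
pI = (2.9 + 9.39) / 2
pI = 6.145

6.145


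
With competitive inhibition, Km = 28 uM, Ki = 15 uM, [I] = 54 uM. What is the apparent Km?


Km_app = Km * (1 + [I]/Ki)
Km_app = 28 * (1 + 54/15)
Km_app = 128.8 uM

128.8 uM


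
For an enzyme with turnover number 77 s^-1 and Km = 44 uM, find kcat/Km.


Catalytic efficiency = kcat / Km
= 77 / 44
= 1.75 uM^-1*s^-1

1.75 uM^-1*s^-1


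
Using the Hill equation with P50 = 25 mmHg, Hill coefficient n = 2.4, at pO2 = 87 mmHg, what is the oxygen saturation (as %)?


Y = pO2^n / (P50^n + pO2^n)
Y = 87^2.4 / (25^2.4 + 87^2.4)
Y = 95.23%

95.23%


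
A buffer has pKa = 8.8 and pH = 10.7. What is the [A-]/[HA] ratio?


[A-]/[HA] = 10^(pH - pKa)
= 10^(10.7 - 8.8)
= 79.4328

79.4328


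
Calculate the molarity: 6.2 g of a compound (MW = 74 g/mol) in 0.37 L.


C = (mass / MW) / volume
C = (6.2 / 74) / 0.37
C = 0.2264 M

0.2264 M


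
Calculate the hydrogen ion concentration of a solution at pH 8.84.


[H+] = 10^(-pH)
[H+] = 10^(-8.84)
[H+] = 1.445e-09 M

1.445e-09 M


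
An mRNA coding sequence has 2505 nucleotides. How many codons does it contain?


codons = nucleotides / 3
codons = 2505 / 3 = 835

835


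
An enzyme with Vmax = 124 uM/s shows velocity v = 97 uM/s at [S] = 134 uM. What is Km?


Km = [S] * (Vmax - v) / v
Km = 134 * (124 - 97) / 97
Km = 37.299 uM

37.299 uM


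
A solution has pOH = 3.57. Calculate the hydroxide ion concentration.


[OH-] = 10^(-pOH)
[OH-] = 10^(-3.57)
[OH-] = 2.692e-04 M

2.692e-04 M


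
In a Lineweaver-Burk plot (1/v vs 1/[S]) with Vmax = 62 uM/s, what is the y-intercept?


y-intercept = 1/Vmax
= 1/62
= 0.0161 s/uM

0.0161 s/uM


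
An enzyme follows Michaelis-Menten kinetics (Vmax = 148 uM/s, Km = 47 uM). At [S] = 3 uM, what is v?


v = Vmax * [S] / (Km + [S])
v = 148 * 3 / (47 + 3)
v = 8.88 uM/s

8.88 uM/s


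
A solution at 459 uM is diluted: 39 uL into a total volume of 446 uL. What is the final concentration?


C2 = C1 * V1 / V2
C2 = 459 * 39 / 446
C2 = 40.1368 uM

40.1368 uM


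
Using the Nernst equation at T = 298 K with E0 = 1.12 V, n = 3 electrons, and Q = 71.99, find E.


E = E0 - (RT/nF) * ln(Q)
E = 1.12 - (8.314 * 298 / (3 * 96485)) * ln(71.99)
E = 1.0834 V

1.0834 V


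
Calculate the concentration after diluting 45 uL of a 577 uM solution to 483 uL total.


C2 = C1 * V1 / V2
C2 = 577 * 45 / 483
C2 = 53.7578 uM

53.7578 uM


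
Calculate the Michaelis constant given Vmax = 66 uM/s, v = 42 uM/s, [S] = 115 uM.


Km = [S] * (Vmax - v) / v
Km = 115 * (66 - 42) / 42
Km = 65.7143 uM

65.7143 uM


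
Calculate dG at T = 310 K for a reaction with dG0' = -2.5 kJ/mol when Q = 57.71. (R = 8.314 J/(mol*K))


dG = dG0' + RT * ln(Q) / 1000
dG = -2.5 + 8.314 * 310 * ln(57.71) / 1000
dG = 7.9522 kJ/mol

7.9522 kJ/mol


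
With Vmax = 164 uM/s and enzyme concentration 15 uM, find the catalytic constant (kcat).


kcat = Vmax / [E]t
kcat = 164 / 15
kcat = 10.9333 s^-1

10.9333 s^-1


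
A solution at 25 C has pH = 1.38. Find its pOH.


pOH = 14 - pH
pOH = 14 - 1.38
pOH = 12.62

12.62


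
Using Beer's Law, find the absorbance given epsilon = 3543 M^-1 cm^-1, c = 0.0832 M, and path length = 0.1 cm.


A = epsilon * c * l
A = 3543 * 0.0832 * 0.1
A = 29.4778

29.4778


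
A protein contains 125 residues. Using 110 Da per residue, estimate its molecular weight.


MW = n_residues * 110 Da
MW = 125 * 110
MW = 13750 Da

13750 Da


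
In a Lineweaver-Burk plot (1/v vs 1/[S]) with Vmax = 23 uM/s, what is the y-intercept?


y-intercept = 1/Vmax
= 1/23
= 0.0435 s/uM

0.0435 s/uM


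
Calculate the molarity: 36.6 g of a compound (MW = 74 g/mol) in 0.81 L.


C = (mass / MW) / volume
C = (36.6 / 74) / 0.81
C = 0.6106 M

0.6106 M


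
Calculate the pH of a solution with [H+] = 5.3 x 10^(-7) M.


pH = -log10([H+])
pH = -log10(5.3 x 10^(-7))
pH = 6.2757

6.2757


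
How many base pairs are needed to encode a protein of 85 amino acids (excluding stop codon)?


Each amino acid = 1 codon = 3 bp
bp = 85 * 3 = 255 bp

255 bp


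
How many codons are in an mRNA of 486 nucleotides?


codons = nucleotides / 3
codons = 486 / 3 = 162

162


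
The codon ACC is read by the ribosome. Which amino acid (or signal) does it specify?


Standard genetic code lookup.
Codon ACC -> Thr

Thr


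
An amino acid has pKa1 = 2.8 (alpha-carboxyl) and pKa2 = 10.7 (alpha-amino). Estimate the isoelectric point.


pI = (pKa1 + pKa2) / 2
pI = (2.8 + 10.7) / 2
pI = 6.75

6.75


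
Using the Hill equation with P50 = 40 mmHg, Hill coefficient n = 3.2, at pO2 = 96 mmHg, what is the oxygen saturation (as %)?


Y = pO2^n / (P50^n + pO2^n)
Y = 96^3.2 / (40^3.2 + 96^3.2)
Y = 94.28%

94.28%


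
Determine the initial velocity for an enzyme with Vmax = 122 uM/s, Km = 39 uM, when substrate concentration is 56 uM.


v = Vmax * [S] / (Km + [S])
v = 122 * 56 / (39 + 56)
v = 71.9158 uM/s

71.9158 uM/s


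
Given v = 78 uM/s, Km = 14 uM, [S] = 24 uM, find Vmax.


Vmax = v * (Km + [S]) / [S]
Vmax = 78 * (14 + 24) / 24
Vmax = 123.5 uM/s

123.5 uM/s


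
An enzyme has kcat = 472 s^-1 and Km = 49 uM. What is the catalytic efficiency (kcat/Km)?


Catalytic efficiency = kcat / Km
= 472 / 49
= 9.6327 uM^-1*s^-1

9.6327 uM^-1*s^-1


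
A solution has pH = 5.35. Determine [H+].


[H+] = 10^(-pH)
[H+] = 10^(-5.35)
[H+] = 4.467e-06 M

4.467e-06 M


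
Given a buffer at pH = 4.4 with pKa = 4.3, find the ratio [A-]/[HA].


[A-]/[HA] = 10^(pH - pKa)
= 10^(4.4 - 4.3)
= 1.2589

1.2589


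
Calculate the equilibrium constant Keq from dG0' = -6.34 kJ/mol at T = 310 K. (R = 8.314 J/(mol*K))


Keq = exp(-dG0 * 1000 / (R * T))
Keq = exp(-(-6.34) * 1000 / (8.314 * 310))
Keq = 11.7036

11.7036


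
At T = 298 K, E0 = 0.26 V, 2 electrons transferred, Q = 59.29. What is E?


E = E0 - (RT/nF) * ln(Q)
E = 0.26 - (8.314 * 298 / (2 * 96485)) * ln(59.29)
E = 0.2076 V

0.2076 V


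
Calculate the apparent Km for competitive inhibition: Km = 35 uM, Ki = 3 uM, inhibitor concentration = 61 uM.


Km_app = Km * (1 + [I]/Ki)
Km_app = 35 * (1 + 61/3)
Km_app = 746.6667 uM

746.6667 uM


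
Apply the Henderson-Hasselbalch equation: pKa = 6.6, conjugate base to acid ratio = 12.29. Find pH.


pH = pKa + log10([A-]/[HA])
pH = 6.6 + log10(12.29)
pH = 7.6896

7.6896


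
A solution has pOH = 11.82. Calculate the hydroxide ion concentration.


[OH-] = 10^(-pOH)
[OH-] = 10^(-11.82)
[OH-] = 1.514e-12 M

1.514e-12 M


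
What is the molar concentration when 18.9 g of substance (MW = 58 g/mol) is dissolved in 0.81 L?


C = (mass / MW) / volume
C = (18.9 / 58) / 0.81
C = 0.4023 M

0.4023 M


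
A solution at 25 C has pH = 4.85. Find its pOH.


pOH = 14 - pH
pOH = 14 - 4.85
pOH = 9.15

9.15


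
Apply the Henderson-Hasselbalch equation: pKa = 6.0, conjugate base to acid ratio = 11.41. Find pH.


pH = pKa + log10([A-]/[HA])
pH = 6.0 + log10(11.41)
pH = 7.0573

7.0573


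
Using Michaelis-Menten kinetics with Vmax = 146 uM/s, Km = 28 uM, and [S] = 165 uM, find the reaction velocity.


v = Vmax * [S] / (Km + [S])
v = 146 * 165 / (28 + 165)
v = 124.8187 uM/s

124.8187 uM/s


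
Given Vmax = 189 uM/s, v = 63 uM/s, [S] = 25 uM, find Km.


Km = [S] * (Vmax - v) / v
Km = 25 * (189 - 63) / 63
Km = 50.0 uM

50.0 uM


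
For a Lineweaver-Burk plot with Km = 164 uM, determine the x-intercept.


x-intercept = -1/Km
= -1/164
= -0.0061 1/uM

-0.0061 1/uM


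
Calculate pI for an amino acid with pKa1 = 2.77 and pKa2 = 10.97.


pI = (pKa1 + pKa2) / 2
pI = (2.77 + 10.97) / 2
pI = 6.87

6.87


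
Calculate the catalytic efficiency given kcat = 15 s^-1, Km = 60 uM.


Catalytic efficiency = kcat / Km
= 15 / 60
= 0.25 uM^-1*s^-1

0.25 uM^-1*s^-1


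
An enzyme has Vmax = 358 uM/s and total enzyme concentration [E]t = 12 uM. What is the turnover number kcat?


kcat = Vmax / [E]t
kcat = 358 / 12
kcat = 29.8333 s^-1

29.8333 s^-1


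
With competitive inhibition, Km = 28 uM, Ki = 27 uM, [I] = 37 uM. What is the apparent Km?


Km_app = Km * (1 + [I]/Ki)
Km_app = 28 * (1 + 37/27)
Km_app = 66.3704 uM

66.3704 uM


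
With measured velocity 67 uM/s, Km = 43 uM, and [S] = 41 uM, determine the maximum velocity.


Vmax = v * (Km + [S]) / [S]
Vmax = 67 * (43 + 41) / 41
Vmax = 137.2683 uM/s

137.2683 uM/s


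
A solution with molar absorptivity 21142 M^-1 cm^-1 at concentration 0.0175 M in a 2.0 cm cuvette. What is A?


A = epsilon * c * l
A = 21142 * 0.0175 * 2.0
A = 739.97

739.97


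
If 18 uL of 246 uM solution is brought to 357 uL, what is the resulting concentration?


C2 = C1 * V1 / V2
C2 = 246 * 18 / 357
C2 = 12.4034 uM

12.4034 uM


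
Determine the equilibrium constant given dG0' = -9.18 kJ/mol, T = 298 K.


Keq = exp(-dG0 * 1000 / (R * T))
Keq = exp(-(-9.18) * 1000 / (8.314 * 298))
Keq = 40.6598

40.6598


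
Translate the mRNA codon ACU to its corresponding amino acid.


Standard genetic code lookup.
Codon ACU -> Thr

Thr


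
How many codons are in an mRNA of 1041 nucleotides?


codons = nucleotides / 3
codons = 1041 / 3 = 347

347


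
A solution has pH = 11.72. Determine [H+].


[H+] = 10^(-pH)
[H+] = 10^(-11.72)
[H+] = 1.905e-12 M

1.905e-12 M


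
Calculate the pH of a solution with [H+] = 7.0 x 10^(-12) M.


pH = -log10([H+])
pH = -log10(7.0 x 10^(-12))
pH = 11.1549

11.1549


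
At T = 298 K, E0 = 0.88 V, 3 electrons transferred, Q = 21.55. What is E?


E = E0 - (RT/nF) * ln(Q)
E = 0.88 - (8.314 * 298 / (3 * 96485)) * ln(21.55)
E = 0.8537 V

0.8537 V


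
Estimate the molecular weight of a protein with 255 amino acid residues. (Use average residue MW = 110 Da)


MW = n_residues * 110 Da
MW = 255 * 110
MW = 28050 Da

28050 Da


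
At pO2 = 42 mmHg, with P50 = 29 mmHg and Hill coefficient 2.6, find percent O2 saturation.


Y = pO2^n / (P50^n + pO2^n)
Y = 42^2.6 / (29^2.6 + 42^2.6)
Y = 72.37%

72.37%


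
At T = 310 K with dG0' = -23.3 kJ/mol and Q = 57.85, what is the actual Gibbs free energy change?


dG = dG0' + RT * ln(Q) / 1000
dG = -23.3 + 8.314 * 310 * ln(57.85) / 1000
dG = -12.8415 kJ/mol

-12.8415 kJ/mol


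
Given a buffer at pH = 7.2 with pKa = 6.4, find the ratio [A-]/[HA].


[A-]/[HA] = 10^(pH - pKa)
= 10^(7.2 - 6.4)
= 6.3096

6.3096


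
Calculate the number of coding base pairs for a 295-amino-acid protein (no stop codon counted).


Each amino acid = 1 codon = 3 bp
bp = 295 * 3 = 885 bp

885 bp


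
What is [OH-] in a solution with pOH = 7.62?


[OH-] = 10^(-pOH)
[OH-] = 10^(-7.62)
[OH-] = 2.399e-08 M

2.399e-08 M


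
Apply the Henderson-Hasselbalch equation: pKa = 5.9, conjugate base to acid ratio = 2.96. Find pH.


pH = pKa + log10([A-]/[HA])
pH = 5.9 + log10(2.96)
pH = 6.3713

6.3713


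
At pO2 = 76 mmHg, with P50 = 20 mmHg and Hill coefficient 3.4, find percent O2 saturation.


Y = pO2^n / (P50^n + pO2^n)
Y = 76^3.4 / (20^3.4 + 76^3.4)
Y = 98.94%

98.94%


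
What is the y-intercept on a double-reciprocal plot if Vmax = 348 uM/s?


y-intercept = 1/Vmax
= 1/348
= 0.0029 s/uM

0.0029 s/uM


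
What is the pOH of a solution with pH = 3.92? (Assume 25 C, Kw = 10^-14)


pOH = 14 - pH
pOH = 14 - 3.92
pOH = 10.08

10.08


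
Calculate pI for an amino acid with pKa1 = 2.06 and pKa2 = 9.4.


pI = (pKa1 + pKa2) / 2
pI = (2.06 + 9.4) / 2
pI = 5.73

5.73


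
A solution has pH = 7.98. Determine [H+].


[H+] = 10^(-pH)
[H+] = 10^(-7.98)
[H+] = 1.047e-08 M

1.047e-08 M


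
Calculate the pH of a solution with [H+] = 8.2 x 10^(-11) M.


pH = -log10([H+])
pH = -log10(8.2 x 10^(-11))
pH = 10.0862

10.0862


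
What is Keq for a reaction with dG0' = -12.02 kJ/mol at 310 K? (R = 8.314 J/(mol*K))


Keq = exp(-dG0 * 1000 / (R * T))
Keq = exp(-(-12.02) * 1000 / (8.314 * 310))
Keq = 106.0301

106.0301


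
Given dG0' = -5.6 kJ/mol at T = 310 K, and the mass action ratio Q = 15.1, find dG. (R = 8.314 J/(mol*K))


dG = dG0' + RT * ln(Q) / 1000
dG = -5.6 + 8.314 * 310 * ln(15.1) / 1000
dG = 1.3967 kJ/mol

1.3967 kJ/mol


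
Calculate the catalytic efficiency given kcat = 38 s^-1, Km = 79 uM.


Catalytic efficiency = kcat / Km
= 38 / 79
= 0.481 uM^-1*s^-1

0.481 uM^-1*s^-1


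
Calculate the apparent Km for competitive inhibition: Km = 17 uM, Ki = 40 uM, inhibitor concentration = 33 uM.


Km_app = Km * (1 + [I]/Ki)
Km_app = 17 * (1 + 33/40)
Km_app = 31.025 uM

31.025 uM


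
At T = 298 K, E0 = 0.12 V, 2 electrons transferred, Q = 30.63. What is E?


E = E0 - (RT/nF) * ln(Q)
E = 0.12 - (8.314 * 298 / (2 * 96485)) * ln(30.63)
E = 0.0761 V

0.0761 V


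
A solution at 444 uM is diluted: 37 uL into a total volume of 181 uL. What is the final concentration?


C2 = C1 * V1 / V2
C2 = 444 * 37 / 181
C2 = 90.7624 uM

90.7624 uM


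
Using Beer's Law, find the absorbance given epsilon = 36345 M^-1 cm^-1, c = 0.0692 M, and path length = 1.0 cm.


A = epsilon * c * l
A = 36345 * 0.0692 * 1.0
A = 2515.074

2515.074


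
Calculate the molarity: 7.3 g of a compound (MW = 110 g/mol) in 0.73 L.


C = (mass / MW) / volume
C = (7.3 / 110) / 0.73
C = 0.0909 M

0.0909 M
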